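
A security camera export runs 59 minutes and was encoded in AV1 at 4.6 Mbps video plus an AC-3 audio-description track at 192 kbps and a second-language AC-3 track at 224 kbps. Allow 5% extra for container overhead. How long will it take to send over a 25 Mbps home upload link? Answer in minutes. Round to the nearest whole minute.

12 minutes

59 min = 3540 s
Audio total: 192 + 224 = 416 kbps = 0.416 Mbps.
Total bitrate: 5.016 Mbps.
File: 5.016 Mbps × 3540 s = 17756.6 Mb.
With 5% container overhead: ×1.05. → 18644.5 Mb.
At 25 Mbps: 18644.5 / 25 = 745.8 s ≈ 12.4 minutes.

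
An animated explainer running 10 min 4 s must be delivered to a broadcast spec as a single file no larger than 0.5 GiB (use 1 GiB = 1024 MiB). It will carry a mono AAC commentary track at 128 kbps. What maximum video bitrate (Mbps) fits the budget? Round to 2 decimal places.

6.98 Mbps

Budget: 0.5 GiB = 4295.0 Mb.
10 min 4 s = 604 s
Total bitrate budget: 4295.0 Mb / 604 s = 7.111 Mbps.
Audio: 128 kbps = 0.128 Mbps.
Video: 7.111 − 0.128 = 6.983 Mbps.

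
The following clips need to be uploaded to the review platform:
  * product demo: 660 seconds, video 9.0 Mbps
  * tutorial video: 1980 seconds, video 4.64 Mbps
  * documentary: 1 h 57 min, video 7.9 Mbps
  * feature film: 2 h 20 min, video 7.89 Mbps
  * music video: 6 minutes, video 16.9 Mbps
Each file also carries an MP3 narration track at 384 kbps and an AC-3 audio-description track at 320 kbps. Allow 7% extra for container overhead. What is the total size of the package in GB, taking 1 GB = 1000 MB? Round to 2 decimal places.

20.85 GB

Audio total: 384 + 320 = 704 kbps = 0.704 Mbps.
product demo: 9.704 Mbps × 660 s × 1.07 = 6853.0 Mb
tutorial video: 5.344 Mbps × 1980 s × 1.07 = 11321.8 Mb
documentary: 8.604 Mbps × 7020 s × 1.07 = 64628.1 Mb
feature film: 8.594 Mbps × 8400 s × 1.07 = 77242.9 Mb
music video: 17.604 Mbps × 360 s × 1.07 = 6781.1 Mb
Total: 166826.8 Mb = 20853.3 MB.
= 20.85 GB.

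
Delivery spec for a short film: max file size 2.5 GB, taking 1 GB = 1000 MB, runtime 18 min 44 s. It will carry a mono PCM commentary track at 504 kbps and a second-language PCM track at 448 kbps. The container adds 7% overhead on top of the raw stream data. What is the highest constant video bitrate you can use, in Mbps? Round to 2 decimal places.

Budget: 2.5 GB = 20000.0 Mb.
Stream payload after overhead: 20000.0 / 1.07 = 18691.6 Mb.
18 min 44 s = 1124 s
Total bitrate budget: 18691.6 Mb / 1124 s = 16.630 Mbps.
Audio total: 504 + 448 = 952 kbps = 0.952 Mbps.
Video: 16.630 − 0.952 = 15.678 Mbps.

15.68 Mbps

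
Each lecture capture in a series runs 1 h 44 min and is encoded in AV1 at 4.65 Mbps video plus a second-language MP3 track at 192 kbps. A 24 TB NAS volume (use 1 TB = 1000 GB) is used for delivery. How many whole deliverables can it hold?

6354

1 h 44 min = 104 min = 6240 s
Audio: 192 kbps = 0.192 Mbps.
Total bitrate: 4.842 Mbps.
Per item: 4.842 Mbps × 6240 s = 30,214 Mb = 3,777 MB.
Capacity: 24 TB = 192,000,000 Mb; 6354.65 items → 6354 complete.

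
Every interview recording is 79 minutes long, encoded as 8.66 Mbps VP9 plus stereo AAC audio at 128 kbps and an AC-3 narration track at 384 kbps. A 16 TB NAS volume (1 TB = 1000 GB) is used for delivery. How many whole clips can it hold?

2944

79 min = 4740 s
Audio total: 128 + 384 = 512 kbps = 0.512 Mbps.
Total bitrate: 9.172 Mbps.
Per item: 9.172 Mbps × 4740 s = 43,475 Mb = 5,434 MB.
Capacity: 16 TB = 128,000,000 Mb; 2944.20 items → 2944 complete.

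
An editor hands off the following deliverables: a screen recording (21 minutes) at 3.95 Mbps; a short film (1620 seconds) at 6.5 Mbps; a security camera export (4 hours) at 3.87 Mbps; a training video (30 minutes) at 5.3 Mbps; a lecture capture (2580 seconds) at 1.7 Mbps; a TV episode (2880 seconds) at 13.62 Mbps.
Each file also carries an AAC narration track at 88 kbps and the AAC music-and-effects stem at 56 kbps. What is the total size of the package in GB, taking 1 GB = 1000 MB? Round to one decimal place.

16.0 GB

Audio total: 88 + 56 = 144 kbps = 0.144 Mbps.
screen recording: 4.094 Mbps × 1260 s = 5158.4 Mb
short film: 6.644 Mbps × 1620 s = 10763.3 Mb
security camera export: 4.014 Mbps × 14400 s = 57801.6 Mb
training video: 5.444 Mbps × 1800 s = 9799.2 Mb
lecture capture: 1.844 Mbps × 2580 s = 4757.5 Mb
TV episode: 13.764 Mbps × 2880 s = 39640.3 Mb
Total: 127920.4 Mb = 15990.0 MB.
= 15.99 GB.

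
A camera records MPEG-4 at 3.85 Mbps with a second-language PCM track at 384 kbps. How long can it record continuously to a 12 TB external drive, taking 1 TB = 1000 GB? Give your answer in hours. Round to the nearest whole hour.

Audio: 384 kbps = 0.384 Mbps.
Total bitrate: 3.85 + 0.384 = 4.234 Mbps.
Capacity: 12 TB = 96,000,000 Mb.
Recording time: 96,000,000 / 4.234 = 22,673,595 s ≈ 6,298 hours.

6298 hours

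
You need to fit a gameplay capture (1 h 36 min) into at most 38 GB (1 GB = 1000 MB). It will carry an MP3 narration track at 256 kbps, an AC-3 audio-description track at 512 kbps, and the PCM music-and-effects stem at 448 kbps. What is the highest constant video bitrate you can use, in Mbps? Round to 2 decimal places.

51.56 Mbps

Budget: 38 GB = 304000.0 Mb.
1 h 36 min = 96 min = 5760 s
Total bitrate budget: 304000.0 Mb / 5760 s = 52.778 Mbps.
Audio total: 256 + 512 + 448 = 1216 kbps = 1.216 Mbps.
Video: 52.778 − 1.216 = 51.562 Mbps.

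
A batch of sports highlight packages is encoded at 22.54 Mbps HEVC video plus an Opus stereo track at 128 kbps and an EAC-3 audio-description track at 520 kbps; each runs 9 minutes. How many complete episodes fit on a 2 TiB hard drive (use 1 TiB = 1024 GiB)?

1404

9 min = 540 s
Audio total: 128 + 520 = 648 kbps = 0.648 Mbps.
Total bitrate: 23.188 Mbps.
Per item: 23.188 Mbps × 540 s = 12,522 Mb = 1,565 MB.
Capacity: 2 TiB = 17,592,186 Mb; 1404.96 items → 1404 complete.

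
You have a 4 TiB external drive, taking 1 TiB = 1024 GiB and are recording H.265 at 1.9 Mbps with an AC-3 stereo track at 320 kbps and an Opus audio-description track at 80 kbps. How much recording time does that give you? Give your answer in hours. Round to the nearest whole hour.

4249 hours

Audio total: 320 + 80 = 400 kbps = 0.400 Mbps.
Total bitrate: 1.9 + 0.400 = 2.300 Mbps.
Capacity: 4 TiB = 35,184,372 Mb.
Recording time: 35,184,372 / 2.300 = 15,297,553 s ≈ 4,249 hours.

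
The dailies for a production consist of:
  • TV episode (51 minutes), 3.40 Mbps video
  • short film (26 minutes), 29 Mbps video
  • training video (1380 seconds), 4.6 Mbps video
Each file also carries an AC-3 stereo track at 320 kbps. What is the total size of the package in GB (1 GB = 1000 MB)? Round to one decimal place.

Audio: 320 kbps = 0.320 Mbps.
TV episode: 3.720 Mbps × 3060 s = 11383.2 Mb
short film: 29.320 Mbps × 1560 s = 45739.2 Mb
training video: 4.920 Mbps × 1380 s = 6789.6 Mb
Total: 63912.0 Mb = 7989.0 MB.
= 7.989 GB.

8.0 GB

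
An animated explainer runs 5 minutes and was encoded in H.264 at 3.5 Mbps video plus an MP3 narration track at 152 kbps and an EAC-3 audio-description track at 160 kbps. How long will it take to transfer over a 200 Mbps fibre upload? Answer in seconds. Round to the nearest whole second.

5 min = 300 s
Audio total: 152 + 160 = 312 kbps = 0.312 Mbps.
Total bitrate: 3.812 Mbps.
File: 3.812 Mbps × 300 s = 1143.6 Mb.
At 200 Mbps: 1143.6 / 200 = 5.7 s ≈ 5.72 seconds.

6 seconds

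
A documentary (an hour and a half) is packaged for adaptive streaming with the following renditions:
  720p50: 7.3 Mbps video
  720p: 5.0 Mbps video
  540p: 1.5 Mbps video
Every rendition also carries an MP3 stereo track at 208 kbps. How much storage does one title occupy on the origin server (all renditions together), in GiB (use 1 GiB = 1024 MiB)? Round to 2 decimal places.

9.07 GiB

1.5 h = 5400 s
Audio: 208 kbps = 0.208 Mbps.
Sum of rendition bitrates: (7.3+0.208) + (5.0+0.208) + (1.5+0.208) = 14.424 Mbps.
× 5400 s = 77,890 Mb = 9,736 MB = 9.068 GiB.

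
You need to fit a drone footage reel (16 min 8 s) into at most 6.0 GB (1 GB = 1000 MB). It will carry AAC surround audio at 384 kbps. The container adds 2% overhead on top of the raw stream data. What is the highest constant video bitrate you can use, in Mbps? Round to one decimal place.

48.2 Mbps

Budget: 6.0 GB = 48000.0 Mb.
Stream payload after overhead: 48000.0 / 1.02 = 47058.8 Mb.
16 min 8 s = 968 s
Total bitrate budget: 47058.8 Mb / 968 s = 48.614 Mbps.
Audio: 384 kbps = 0.384 Mbps.
Video: 48.614 − 0.384 = 48.230 Mbps.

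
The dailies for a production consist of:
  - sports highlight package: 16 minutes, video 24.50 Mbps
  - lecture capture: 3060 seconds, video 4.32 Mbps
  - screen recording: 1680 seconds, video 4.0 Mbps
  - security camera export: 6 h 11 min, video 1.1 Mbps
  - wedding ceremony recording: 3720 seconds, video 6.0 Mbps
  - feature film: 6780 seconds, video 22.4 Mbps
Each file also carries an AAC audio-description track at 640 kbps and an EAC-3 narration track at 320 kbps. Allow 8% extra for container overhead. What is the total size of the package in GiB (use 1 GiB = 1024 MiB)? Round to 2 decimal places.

35.09 GiB

Audio total: 640 + 320 = 960 kbps = 0.960 Mbps.
sports highlight package: 25.460 Mbps × 960 s × 1.08 = 26396.9 Mb
lecture capture: 5.280 Mbps × 3060 s × 1.08 = 17449.3 Mb
screen recording: 4.960 Mbps × 1680 s × 1.08 = 8999.4 Mb
security camera export: 2.060 Mbps × 22260 s × 1.08 = 49524.0 Mb
wedding ceremony recording: 6.960 Mbps × 3720 s × 1.08 = 27962.5 Mb
feature film: 23.360 Mbps × 6780 s × 1.08 = 171051.3 Mb
Total: 301383.5 Mb = 37672.9 MB.
= 35.09 GiB.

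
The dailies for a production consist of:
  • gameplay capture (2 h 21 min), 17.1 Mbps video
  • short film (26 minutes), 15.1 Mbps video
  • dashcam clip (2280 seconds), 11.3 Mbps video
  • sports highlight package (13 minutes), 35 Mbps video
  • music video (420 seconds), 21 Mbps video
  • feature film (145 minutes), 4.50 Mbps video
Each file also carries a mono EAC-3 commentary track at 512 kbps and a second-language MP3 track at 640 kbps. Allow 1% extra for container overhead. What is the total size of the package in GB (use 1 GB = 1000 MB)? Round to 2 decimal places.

37.22 GB

Audio total: 512 + 640 = 1152 kbps = 1.152 Mbps.
gameplay capture: 18.252 Mbps × 8460 s × 1.01 = 155956.0 Mb
short film: 16.252 Mbps × 1560 s × 1.01 = 25606.7 Mb
dashcam clip: 12.452 Mbps × 2280 s × 1.01 = 28674.5 Mb
sports highlight package: 36.152 Mbps × 780 s × 1.01 = 28480.5 Mb
music video: 22.152 Mbps × 420 s × 1.01 = 9396.9 Mb
feature film: 5.652 Mbps × 8700 s × 1.01 = 49664.1 Mb
Total: 297778.7 Mb = 37222.3 MB.
= 37.22 GB.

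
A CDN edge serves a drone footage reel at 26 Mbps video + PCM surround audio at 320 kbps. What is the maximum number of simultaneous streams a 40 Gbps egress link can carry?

1519

Audio: 320 kbps = 0.320 Mbps.
Per-viewer media rate: 26.320 Mbps.
40 Gbps = 40,000 Mbps; 40,000 / 26.320 = 1519.76 → 1519 viewers.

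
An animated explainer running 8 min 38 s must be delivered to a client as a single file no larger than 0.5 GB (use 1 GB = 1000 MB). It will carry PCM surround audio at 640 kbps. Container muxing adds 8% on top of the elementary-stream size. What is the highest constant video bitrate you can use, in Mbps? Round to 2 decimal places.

Budget: 0.5 GB = 4000.0 Mb.
Stream payload after overhead: 4000.0 / 1.08 = 3703.7 Mb.
8 min 38 s = 518 s
Total bitrate budget: 3703.7 Mb / 518 s = 7.150 Mbps.
Audio: 640 kbps = 0.640 Mbps.
Video: 7.150 − 0.640 = 6.510 Mbps.

6.51 Mbps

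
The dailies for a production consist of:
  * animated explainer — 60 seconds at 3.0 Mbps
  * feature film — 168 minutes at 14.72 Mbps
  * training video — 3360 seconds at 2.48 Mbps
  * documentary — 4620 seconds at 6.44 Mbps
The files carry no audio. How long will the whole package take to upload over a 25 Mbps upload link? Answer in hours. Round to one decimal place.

2.1 hours

animated explainer: 3.000 Mbps × 60 s = 180.0 Mb
feature film: 14.720 Mbps × 10080 s = 148377.6 Mb
training video: 2.480 Mbps × 3360 s = 8332.8 Mb
documentary: 6.440 Mbps × 4620 s = 29752.8 Mb
Total: 186643.2 Mb = 23330.4 MB.
At 25 Mbps: 186643.2 / 25 = 7466 s ≈ 2.07 hours.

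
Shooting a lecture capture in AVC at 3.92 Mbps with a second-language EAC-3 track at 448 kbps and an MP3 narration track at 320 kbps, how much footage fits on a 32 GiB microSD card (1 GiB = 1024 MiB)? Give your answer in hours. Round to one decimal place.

Audio total: 448 + 320 = 768 kbps = 0.768 Mbps.
Total bitrate: 3.92 + 0.768 = 4.688 Mbps.
Capacity: 32 GiB = 274,878 Mb.
Recording time: 274,878 / 4.688 = 58,634 s ≈ 16.3 hours.

16.3 hours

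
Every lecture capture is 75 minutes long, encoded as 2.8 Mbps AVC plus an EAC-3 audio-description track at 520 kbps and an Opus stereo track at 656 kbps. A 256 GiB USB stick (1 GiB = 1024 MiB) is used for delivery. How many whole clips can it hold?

122

75 min = 4500 s
Audio total: 520 + 656 = 1176 kbps = 1.176 Mbps.
Total bitrate: 3.976 Mbps.
Per item: 3.976 Mbps × 4500 s = 17,892 Mb = 2,236 MB.
Capacity: 256 GiB = 2,199,023 Mb; 122.91 items → 122 complete.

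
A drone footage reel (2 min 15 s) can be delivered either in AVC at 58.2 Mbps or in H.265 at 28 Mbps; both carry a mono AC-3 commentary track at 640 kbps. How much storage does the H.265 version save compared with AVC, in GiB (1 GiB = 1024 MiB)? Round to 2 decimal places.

2 min 15 s = 135 s
Audio: 640 kbps = 0.640 Mbps.
AVC: 58.840 Mbps × 135 s = 7943.4 Mb = 0.925 GiB.
H.265: 28.640 Mbps × 135 s = 3866.4 Mb = 0.450 GiB.
Saving: 0.925 − 0.450 = 0.475 GiB.

0.47 GiB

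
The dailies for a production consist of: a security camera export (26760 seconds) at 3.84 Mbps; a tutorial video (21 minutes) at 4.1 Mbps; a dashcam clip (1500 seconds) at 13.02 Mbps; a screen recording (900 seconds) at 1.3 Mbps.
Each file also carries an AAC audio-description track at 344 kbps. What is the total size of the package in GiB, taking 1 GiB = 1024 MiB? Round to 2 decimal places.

16.19 GiB

Audio: 344 kbps = 0.344 Mbps.
security camera export: 4.184 Mbps × 26760 s = 111963.8 Mb
tutorial video: 4.444 Mbps × 1260 s = 5599.4 Mb
dashcam clip: 13.364 Mbps × 1500 s = 20046.0 Mb
screen recording: 1.644 Mbps × 900 s = 1479.6 Mb
Total: 139088.9 Mb = 17386.1 MB.
= 16.19 GiB.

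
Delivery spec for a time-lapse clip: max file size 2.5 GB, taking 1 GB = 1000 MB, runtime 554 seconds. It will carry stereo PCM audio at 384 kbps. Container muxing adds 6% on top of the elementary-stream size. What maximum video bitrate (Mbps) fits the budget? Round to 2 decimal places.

Budget: 2.5 GB = 20000.0 Mb.
Stream payload after overhead: 20000.0 / 1.06 = 18867.9 Mb.
Total bitrate budget: 18867.9 Mb / 554 s = 34.058 Mbps.
Audio: 384 kbps = 0.384 Mbps.
Video: 34.058 − 0.384 = 33.674 Mbps.

33.67 Mbps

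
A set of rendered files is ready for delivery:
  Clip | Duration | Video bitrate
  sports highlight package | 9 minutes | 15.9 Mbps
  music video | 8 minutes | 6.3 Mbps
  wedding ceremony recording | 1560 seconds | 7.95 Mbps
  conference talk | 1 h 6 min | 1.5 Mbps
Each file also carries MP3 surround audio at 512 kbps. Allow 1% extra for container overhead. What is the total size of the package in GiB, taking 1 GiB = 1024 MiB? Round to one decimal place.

3.9 GiB

Audio: 512 kbps = 0.512 Mbps.
sports highlight package: 16.412 Mbps × 540 s × 1.01 = 8951.1 Mb
music video: 6.812 Mbps × 480 s × 1.01 = 3302.5 Mb
wedding ceremony recording: 8.462 Mbps × 1560 s × 1.01 = 13332.7 Mb
conference talk: 2.012 Mbps × 3960 s × 1.01 = 8047.2 Mb
Total: 33633.5 Mb = 4204.2 MB.
= 3.915 GiB.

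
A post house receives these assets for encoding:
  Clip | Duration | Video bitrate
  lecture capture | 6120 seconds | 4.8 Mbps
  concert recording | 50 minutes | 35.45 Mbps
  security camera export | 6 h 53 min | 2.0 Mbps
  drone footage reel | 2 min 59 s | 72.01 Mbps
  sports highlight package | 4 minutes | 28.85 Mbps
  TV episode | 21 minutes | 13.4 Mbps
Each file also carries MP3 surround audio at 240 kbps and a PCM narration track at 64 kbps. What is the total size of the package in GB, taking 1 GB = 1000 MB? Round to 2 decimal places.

29.10 GB

Audio total: 240 + 64 = 304 kbps = 0.304 Mbps.
lecture capture: 5.104 Mbps × 6120 s = 31236.5 Mb
concert recording: 35.754 Mbps × 3000 s = 107262.0 Mb
security camera export: 2.304 Mbps × 24780 s = 57093.1 Mb
drone footage reel: 72.314 Mbps × 179 s = 12944.2 Mb
sports highlight package: 29.154 Mbps × 240 s = 6997.0 Mb
TV episode: 13.704 Mbps × 1260 s = 17267.0 Mb
Total: 232799.8 Mb = 29100.0 MB.
= 29.10 GB.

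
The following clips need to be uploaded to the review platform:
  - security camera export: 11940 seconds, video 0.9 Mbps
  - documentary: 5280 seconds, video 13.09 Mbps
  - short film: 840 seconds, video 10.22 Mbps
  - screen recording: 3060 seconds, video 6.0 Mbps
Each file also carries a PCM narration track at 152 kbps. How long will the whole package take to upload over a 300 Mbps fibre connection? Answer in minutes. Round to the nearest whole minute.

Audio: 152 kbps = 0.152 Mbps.
security camera export: 1.052 Mbps × 11940 s = 12560.9 Mb
documentary: 13.242 Mbps × 5280 s = 69917.8 Mb
short film: 10.372 Mbps × 840 s = 8712.5 Mb
screen recording: 6.152 Mbps × 3060 s = 18825.1 Mb
Total: 110016.2 Mb = 13752.0 MB.
At 300 Mbps: 110016.2 / 300 = 367 s ≈ 6.11 minutes.

6 minutes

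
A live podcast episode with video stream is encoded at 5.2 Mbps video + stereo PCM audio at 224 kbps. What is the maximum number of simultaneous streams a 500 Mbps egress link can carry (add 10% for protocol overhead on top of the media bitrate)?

83

Audio: 224 kbps = 0.224 Mbps.
Per-viewer media rate: 5.424 Mbps.
On the wire with 10% overhead: 5.966 Mbps.
500 Mbps = 500.0 Mbps; 500.0 / 5.966 = 83.80 → 83 viewers.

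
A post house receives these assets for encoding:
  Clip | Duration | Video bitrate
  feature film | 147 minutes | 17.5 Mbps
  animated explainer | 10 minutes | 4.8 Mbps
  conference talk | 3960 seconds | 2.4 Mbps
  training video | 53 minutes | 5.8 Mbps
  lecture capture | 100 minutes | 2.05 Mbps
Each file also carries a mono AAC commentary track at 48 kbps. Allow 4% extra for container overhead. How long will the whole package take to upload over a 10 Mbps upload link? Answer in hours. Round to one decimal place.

Audio: 48 kbps = 0.048 Mbps.
feature film: 17.548 Mbps × 8820 s × 1.04 = 160964.3 Mb
animated explainer: 4.848 Mbps × 600 s × 1.04 = 3025.2 Mb
conference talk: 2.448 Mbps × 3960 s × 1.04 = 10081.8 Mb
training video: 5.848 Mbps × 3180 s × 1.04 = 19340.5 Mb
lecture capture: 2.098 Mbps × 6000 s × 1.04 = 13091.5 Mb
Total: 206503.3 Mb = 25812.9 MB.
At 10 Mbps: 206503.3 / 10 = 20650 s ≈ 5.74 hours.

5.7 hours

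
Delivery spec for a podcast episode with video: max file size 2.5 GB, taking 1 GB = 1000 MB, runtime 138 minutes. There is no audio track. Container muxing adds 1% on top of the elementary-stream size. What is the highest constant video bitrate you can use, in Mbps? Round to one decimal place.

Budget: 2.5 GB = 20000.0 Mb.
Stream payload after overhead: 20000.0 / 1.01 = 19802.0 Mb.
138 min = 8280 s
Total bitrate budget: 19802.0 Mb / 8280 s = 2.392 Mbps.

2.4 Mbps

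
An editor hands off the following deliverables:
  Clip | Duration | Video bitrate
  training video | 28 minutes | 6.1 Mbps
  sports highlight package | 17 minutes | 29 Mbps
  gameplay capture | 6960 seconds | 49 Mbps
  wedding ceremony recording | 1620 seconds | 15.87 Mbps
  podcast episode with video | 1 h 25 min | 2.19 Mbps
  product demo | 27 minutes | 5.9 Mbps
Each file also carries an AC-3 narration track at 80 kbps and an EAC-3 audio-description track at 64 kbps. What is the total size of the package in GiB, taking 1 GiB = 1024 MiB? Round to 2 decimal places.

50.05 GiB

Audio total: 80 + 64 = 144 kbps = 0.144 Mbps.
training video: 6.244 Mbps × 1680 s = 10489.9 Mb
sports highlight package: 29.144 Mbps × 1020 s = 29726.9 Mb
gameplay capture: 49.144 Mbps × 6960 s = 342042.2 Mb
wedding ceremony recording: 16.014 Mbps × 1620 s = 25942.7 Mb
podcast episode with video: 2.334 Mbps × 5100 s = 11903.4 Mb
product demo: 6.044 Mbps × 1620 s = 9791.3 Mb
Total: 429896.4 Mb = 53737.1 MB.
= 50.05 GiB.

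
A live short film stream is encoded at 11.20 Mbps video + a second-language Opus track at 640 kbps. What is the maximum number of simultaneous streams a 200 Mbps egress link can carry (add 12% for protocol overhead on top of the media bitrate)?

15

Audio: 640 kbps = 0.640 Mbps.
Per-viewer media rate: 11.840 Mbps.
On the wire with 12% overhead: 13.261 Mbps.
200 Mbps = 200.0 Mbps; 200.0 / 13.261 = 15.08 → 15 viewers.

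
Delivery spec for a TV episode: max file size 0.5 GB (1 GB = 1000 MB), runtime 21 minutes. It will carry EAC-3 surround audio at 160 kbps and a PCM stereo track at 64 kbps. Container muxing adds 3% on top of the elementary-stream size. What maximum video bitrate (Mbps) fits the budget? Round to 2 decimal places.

Budget: 0.5 GB = 4000.0 Mb.
Stream payload after overhead: 4000.0 / 1.03 = 3883.5 Mb.
21 min = 1260 s
Total bitrate budget: 3883.5 Mb / 1260 s = 3.082 Mbps.
Audio total: 160 + 64 = 224 kbps = 0.224 Mbps.
Video: 3.082 − 0.224 = 2.858 Mbps.

2.86 Mbps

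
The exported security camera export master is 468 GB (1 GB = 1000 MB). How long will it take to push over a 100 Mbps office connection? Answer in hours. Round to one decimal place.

10.4 hours

File: 468 GB = 3744000.0 Mb.
At 100 Mbps: 3744000.0 / 100 = 37440.0 s ≈ 10.4 hours.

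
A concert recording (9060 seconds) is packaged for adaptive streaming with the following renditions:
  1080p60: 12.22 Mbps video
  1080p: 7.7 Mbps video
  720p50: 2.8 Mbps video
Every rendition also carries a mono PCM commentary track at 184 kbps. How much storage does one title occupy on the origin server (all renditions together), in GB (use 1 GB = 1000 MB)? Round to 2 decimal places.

26.36 GB

Audio: 184 kbps = 0.184 Mbps.
Sum of rendition bitrates: (12.22+0.184) + (7.7+0.184) + (2.8+0.184) = 23.272 Mbps.
× 9060 s = 210,844 Mb = 26,356 MB = 26.36 GB.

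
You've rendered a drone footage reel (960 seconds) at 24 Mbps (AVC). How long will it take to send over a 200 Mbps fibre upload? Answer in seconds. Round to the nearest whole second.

File: 24.000 Mbps × 960 s = 23040.0 Mb.
At 200 Mbps: 23040.0 / 200 = 115.2 s ≈ 115 seconds.

115 seconds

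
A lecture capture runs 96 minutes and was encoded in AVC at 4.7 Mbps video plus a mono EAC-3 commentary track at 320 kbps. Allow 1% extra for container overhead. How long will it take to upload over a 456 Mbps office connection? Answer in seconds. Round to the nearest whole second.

96 min = 5760 s
Audio: 320 kbps = 0.320 Mbps.
Total bitrate: 5.020 Mbps.
File: 5.020 Mbps × 5760 s = 28915.2 Mb.
With 1% container overhead: ×1.01. → 29204.4 Mb.
At 456 Mbps: 29204.4 / 456 = 64.0 s ≈ 64 seconds.

64 seconds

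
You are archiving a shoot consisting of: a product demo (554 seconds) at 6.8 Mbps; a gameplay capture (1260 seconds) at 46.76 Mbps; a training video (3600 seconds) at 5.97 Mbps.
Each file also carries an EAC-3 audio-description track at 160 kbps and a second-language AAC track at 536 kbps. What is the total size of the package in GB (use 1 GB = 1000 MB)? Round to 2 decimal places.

10.99 GB

Audio total: 160 + 536 = 696 kbps = 0.696 Mbps.
product demo: 7.496 Mbps × 554 s = 4152.8 Mb
gameplay capture: 47.456 Mbps × 1260 s = 59794.6 Mb
training video: 6.666 Mbps × 3600 s = 23997.6 Mb
Total: 87944.9 Mb = 10993.1 MB.
= 10.99 GB.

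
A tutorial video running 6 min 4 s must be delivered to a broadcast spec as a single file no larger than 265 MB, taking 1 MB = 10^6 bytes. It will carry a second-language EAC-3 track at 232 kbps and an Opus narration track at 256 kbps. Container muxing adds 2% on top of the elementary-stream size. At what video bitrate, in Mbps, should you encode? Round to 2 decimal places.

5.22 Mbps

Budget: 265 MB = 2120.0 Mb.
Stream payload after overhead: 2120.0 / 1.02 = 2078.4 Mb.
6 min 4 s = 364 s
Total bitrate budget: 2078.4 Mb / 364 s = 5.710 Mbps.
Audio total: 232 + 256 = 488 kbps = 0.488 Mbps.
Video: 5.710 − 0.488 = 5.222 Mbps.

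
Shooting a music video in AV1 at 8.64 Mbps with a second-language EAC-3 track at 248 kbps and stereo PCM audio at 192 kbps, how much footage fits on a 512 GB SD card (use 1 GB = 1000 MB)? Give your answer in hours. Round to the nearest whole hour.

125 hours

Audio total: 248 + 192 = 440 kbps = 0.440 Mbps.
Total bitrate: 8.64 + 0.440 = 9.080 Mbps.
Capacity: 512 GB = 4,096,000 Mb.
Recording time: 4,096,000 / 9.080 = 451,101 s ≈ 125 hours.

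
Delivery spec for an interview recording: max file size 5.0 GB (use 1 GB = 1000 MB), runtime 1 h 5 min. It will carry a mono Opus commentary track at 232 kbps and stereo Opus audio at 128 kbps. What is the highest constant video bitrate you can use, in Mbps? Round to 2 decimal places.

Budget: 5.0 GB = 40000.0 Mb.
1 h 5 min = 65 min = 3900 s
Total bitrate budget: 40000.0 Mb / 3900 s = 10.256 Mbps.
Audio total: 232 + 128 = 360 kbps = 0.360 Mbps.
Video: 10.256 − 0.360 = 9.896 Mbps.

9.90 Mbps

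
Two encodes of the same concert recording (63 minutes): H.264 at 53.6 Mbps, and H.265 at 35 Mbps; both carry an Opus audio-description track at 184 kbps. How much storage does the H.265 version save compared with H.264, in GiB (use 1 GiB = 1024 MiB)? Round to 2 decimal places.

63 min = 3780 s
Audio: 184 kbps = 0.184 Mbps.
H.264: 53.784 Mbps × 3780 s = 203303.5 Mb = 23.668 GiB.
H.265: 35.184 Mbps × 3780 s = 132995.5 Mb = 15.483 GiB.
Saving: 23.668 − 15.483 = 8.185 GiB.

8.18 GiB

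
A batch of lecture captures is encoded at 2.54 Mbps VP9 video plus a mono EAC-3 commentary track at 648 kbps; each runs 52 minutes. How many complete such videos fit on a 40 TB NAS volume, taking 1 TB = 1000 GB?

52 min = 3120 s
Audio: 648 kbps = 0.648 Mbps.
Total bitrate: 3.188 Mbps.
Per item: 3.188 Mbps × 3120 s = 9,947 Mb = 1,243 MB.
Capacity: 40 TB = 320,000,000 Mb; 32171.93 items → 32171 complete.

32171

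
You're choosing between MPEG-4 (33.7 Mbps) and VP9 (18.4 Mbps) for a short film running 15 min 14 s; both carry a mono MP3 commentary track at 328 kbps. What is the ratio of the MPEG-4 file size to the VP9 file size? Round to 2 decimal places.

1.82

15 min 14 s = 914 s
Audio: 328 kbps = 0.328 Mbps.
MPEG-4: 34.028 Mbps × 914 s = 31101.6 Mb = 3.888 GB.
VP9: 18.728 Mbps × 914 s = 17117.4 Mb = 2.140 GB.
Ratio: 3.888 / 2.140 = 1.817.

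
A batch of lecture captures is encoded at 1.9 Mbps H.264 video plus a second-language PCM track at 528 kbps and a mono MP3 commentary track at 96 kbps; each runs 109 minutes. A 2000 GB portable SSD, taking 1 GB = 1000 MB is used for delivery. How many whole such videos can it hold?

109 min = 6540 s
Audio total: 528 + 96 = 624 kbps = 0.624 Mbps.
Total bitrate: 2.524 Mbps.
Per item: 2.524 Mbps × 6540 s = 16,507 Mb = 2,063 MB.
Capacity: 2000 GB = 16,000,000 Mb; 969.29 items → 969 complete.

969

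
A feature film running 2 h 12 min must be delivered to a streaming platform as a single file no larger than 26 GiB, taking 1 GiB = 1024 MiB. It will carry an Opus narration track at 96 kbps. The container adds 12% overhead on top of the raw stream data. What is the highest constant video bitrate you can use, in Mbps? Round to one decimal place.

25.1 Mbps

Budget: 26 GiB = 223338.3 Mb.
Stream payload after overhead: 223338.3 / 1.12 = 199409.2 Mb.
2 h 12 min = 132 min = 7920 s
Total bitrate budget: 199409.2 Mb / 7920 s = 25.178 Mbps.
Audio: 96 kbps = 0.096 Mbps.
Video: 25.178 − 0.096 = 25.082 Mbps.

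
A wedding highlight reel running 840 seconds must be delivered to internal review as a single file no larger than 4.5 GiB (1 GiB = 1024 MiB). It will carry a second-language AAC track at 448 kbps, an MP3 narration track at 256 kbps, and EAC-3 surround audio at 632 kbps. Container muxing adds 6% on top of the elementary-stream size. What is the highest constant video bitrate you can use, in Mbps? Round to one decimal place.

42.1 Mbps

Budget: 4.5 GiB = 38654.7 Mb.
Stream payload after overhead: 38654.7 / 1.06 = 36466.7 Mb.
Total bitrate budget: 36466.7 Mb / 840 s = 43.413 Mbps.
Audio total: 448 + 256 + 632 = 1336 kbps = 1.336 Mbps.
Video: 43.413 − 1.336 = 42.077 Mbps.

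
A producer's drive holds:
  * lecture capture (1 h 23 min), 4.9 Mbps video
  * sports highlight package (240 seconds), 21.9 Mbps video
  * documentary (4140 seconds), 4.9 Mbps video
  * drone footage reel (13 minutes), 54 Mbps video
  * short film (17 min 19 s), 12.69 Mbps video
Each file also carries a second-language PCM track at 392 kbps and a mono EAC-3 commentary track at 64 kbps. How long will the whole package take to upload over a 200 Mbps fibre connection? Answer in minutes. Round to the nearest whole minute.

9 minutes

Audio total: 392 + 64 = 456 kbps = 0.456 Mbps.
lecture capture: 5.356 Mbps × 4980 s = 26672.9 Mb
sports highlight package: 22.356 Mbps × 240 s = 5365.4 Mb
documentary: 5.356 Mbps × 4140 s = 22173.8 Mb
drone footage reel: 54.456 Mbps × 780 s = 42475.7 Mb
short film: 13.146 Mbps × 1039 s = 13658.7 Mb
Total: 110346.5 Mb = 13793.3 MB.
At 200 Mbps: 110346.5 / 200 = 552 s ≈ 9.2 minutes.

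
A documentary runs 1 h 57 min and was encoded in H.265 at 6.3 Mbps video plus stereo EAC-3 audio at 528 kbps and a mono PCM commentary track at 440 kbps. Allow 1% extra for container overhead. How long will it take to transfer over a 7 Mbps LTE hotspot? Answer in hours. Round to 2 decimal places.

1 h 57 min = 117 min = 7020 s
Audio total: 528 + 440 = 968 kbps = 0.968 Mbps.
Total bitrate: 7.268 Mbps.
File: 7.268 Mbps × 7020 s = 51021.4 Mb.
With 1% container overhead: ×1.01. → 51531.6 Mb.
At 7 Mbps: 51531.6 / 7 = 7361.7 s ≈ 2.04 hours.

2.04 hours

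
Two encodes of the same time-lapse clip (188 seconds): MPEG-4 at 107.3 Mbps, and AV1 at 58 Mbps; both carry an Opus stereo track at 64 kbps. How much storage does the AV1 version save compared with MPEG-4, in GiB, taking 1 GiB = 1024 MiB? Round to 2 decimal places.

1.08 GiB

Audio: 64 kbps = 0.064 Mbps.
MPEG-4: 107.364 Mbps × 188 s = 20184.4 Mb = 2.350 GiB.
AV1: 58.064 Mbps × 188 s = 10916.0 Mb = 1.271 GiB.
Saving: 2.350 − 1.271 = 1.079 GiB.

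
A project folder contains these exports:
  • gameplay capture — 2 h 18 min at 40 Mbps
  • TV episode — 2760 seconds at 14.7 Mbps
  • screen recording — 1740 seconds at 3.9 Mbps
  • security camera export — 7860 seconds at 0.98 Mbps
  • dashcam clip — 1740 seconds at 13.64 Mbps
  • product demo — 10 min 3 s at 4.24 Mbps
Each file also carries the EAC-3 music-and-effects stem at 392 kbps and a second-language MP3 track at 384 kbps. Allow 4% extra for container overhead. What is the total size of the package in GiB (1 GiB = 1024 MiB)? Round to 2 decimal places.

52.11 GiB

Audio total: 392 + 384 = 776 kbps = 0.776 Mbps.
gameplay capture: 40.776 Mbps × 8280 s × 1.04 = 351130.3 Mb
TV episode: 15.476 Mbps × 2760 s × 1.04 = 44422.3 Mb
screen recording: 4.676 Mbps × 1740 s × 1.04 = 8461.7 Mb
security camera export: 1.756 Mbps × 7860 s × 1.04 = 14354.2 Mb
dashcam clip: 14.416 Mbps × 1740 s × 1.04 = 26087.2 Mb
product demo: 5.016 Mbps × 603 s × 1.04 = 3145.6 Mb
Total: 447601.4 Mb = 55950.2 MB.
= 52.11 GiB.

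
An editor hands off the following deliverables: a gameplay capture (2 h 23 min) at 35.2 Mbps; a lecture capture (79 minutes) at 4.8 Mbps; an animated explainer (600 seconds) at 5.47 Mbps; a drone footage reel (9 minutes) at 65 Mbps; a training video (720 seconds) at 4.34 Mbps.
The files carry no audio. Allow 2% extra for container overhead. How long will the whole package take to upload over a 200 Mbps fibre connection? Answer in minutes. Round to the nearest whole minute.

gameplay capture: 35.200 Mbps × 8580 s × 1.02 = 308056.3 Mb
lecture capture: 4.800 Mbps × 4740 s × 1.02 = 23207.0 Mb
animated explainer: 5.470 Mbps × 600 s × 1.02 = 3347.6 Mb
drone footage reel: 65.000 Mbps × 540 s × 1.02 = 35802.0 Mb
training video: 4.340 Mbps × 720 s × 1.02 = 3187.3 Mb
Total: 373600.3 Mb = 46700.0 MB.
At 200 Mbps: 373600.3 / 200 = 1868 s ≈ 31.1 minutes.

31 minutes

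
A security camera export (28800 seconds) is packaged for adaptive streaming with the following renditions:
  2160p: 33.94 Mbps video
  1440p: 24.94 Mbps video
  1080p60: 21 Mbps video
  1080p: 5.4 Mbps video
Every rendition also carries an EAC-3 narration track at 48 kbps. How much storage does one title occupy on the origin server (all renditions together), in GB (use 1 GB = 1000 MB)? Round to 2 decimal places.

Audio: 48 kbps = 0.048 Mbps.
Sum of rendition bitrates: (33.94+0.048) + (24.94+0.048) + (21+0.048) + (5.4+0.048) = 85.472 Mbps.
× 28800 s = 2,461,594 Mb = 307,699 MB = 307.7 GB.

307.70 GB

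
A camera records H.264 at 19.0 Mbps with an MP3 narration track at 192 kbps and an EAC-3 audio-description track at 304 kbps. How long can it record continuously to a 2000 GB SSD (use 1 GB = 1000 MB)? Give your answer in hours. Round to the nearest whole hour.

228 hours

Audio total: 192 + 304 = 496 kbps = 0.496 Mbps.
Total bitrate: 19.0 + 0.496 = 19.496 Mbps.
Capacity: 2000 GB = 16,000,000 Mb.
Recording time: 16,000,000 / 19.496 = 820,681 s ≈ 228 hours.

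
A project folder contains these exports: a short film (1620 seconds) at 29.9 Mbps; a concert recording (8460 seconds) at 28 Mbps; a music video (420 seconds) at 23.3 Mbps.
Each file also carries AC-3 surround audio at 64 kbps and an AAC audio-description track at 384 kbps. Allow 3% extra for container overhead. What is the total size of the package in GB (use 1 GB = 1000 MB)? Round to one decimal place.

38.6 GB

Audio total: 64 + 384 = 448 kbps = 0.448 Mbps.
short film: 30.348 Mbps × 1620 s × 1.03 = 50638.7 Mb
concert recording: 28.448 Mbps × 8460 s × 1.03 = 247890.2 Mb
music video: 23.748 Mbps × 420 s × 1.03 = 10273.4 Mb
Total: 308802.2 Mb = 38600.3 MB.
= 38.60 GB.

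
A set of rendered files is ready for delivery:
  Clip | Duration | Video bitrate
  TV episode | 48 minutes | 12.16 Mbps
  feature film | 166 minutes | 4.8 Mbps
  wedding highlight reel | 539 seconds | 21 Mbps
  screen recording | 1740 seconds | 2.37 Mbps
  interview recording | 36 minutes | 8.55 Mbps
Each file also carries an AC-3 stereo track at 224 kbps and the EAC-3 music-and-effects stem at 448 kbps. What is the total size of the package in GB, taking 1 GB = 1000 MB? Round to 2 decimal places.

16.04 GB

Audio total: 224 + 448 = 672 kbps = 0.672 Mbps.
TV episode: 12.832 Mbps × 2880 s = 36956.2 Mb
feature film: 5.472 Mbps × 9960 s = 54501.1 Mb
wedding highlight reel: 21.672 Mbps × 539 s = 11681.2 Mb
screen recording: 3.042 Mbps × 1740 s = 5293.1 Mb
interview recording: 9.222 Mbps × 2160 s = 19919.5 Mb
Total: 128351.1 Mb = 16043.9 MB.
= 16.04 GB.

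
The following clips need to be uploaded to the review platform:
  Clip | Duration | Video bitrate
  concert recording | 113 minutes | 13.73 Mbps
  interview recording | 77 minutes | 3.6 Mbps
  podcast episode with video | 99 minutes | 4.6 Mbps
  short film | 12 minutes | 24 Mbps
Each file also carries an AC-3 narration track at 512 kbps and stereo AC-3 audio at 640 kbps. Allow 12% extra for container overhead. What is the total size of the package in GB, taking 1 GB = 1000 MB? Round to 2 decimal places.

Audio total: 512 + 640 = 1152 kbps = 1.152 Mbps.
concert recording: 14.882 Mbps × 6780 s × 1.12 = 113008.0 Mb
interview recording: 4.752 Mbps × 4620 s × 1.12 = 24588.7 Mb
podcast episode with video: 5.752 Mbps × 5940 s × 1.12 = 38266.9 Mb
short film: 25.152 Mbps × 720 s × 1.12 = 20282.6 Mb
Total: 196146.2 Mb = 24518.3 MB.
= 24.52 GB.

24.52 GB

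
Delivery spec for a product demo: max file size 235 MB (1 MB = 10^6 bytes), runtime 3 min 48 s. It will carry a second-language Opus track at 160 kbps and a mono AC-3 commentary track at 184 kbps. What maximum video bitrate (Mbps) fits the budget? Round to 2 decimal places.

Budget: 235 MB = 1880.0 Mb.
3 min 48 s = 228 s
Total bitrate budget: 1880.0 Mb / 228 s = 8.246 Mbps.
Audio total: 160 + 184 = 344 kbps = 0.344 Mbps.
Video: 8.246 − 0.344 = 7.902 Mbps.

7.90 Mbps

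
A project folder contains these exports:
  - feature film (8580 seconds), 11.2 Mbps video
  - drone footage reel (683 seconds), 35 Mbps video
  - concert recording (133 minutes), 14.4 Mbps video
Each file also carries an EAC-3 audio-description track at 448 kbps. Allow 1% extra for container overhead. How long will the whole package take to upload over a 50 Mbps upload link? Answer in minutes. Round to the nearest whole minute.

Audio: 448 kbps = 0.448 Mbps.
feature film: 11.648 Mbps × 8580 s × 1.01 = 100939.2 Mb
drone footage reel: 35.448 Mbps × 683 s × 1.01 = 24453.1 Mb
concert recording: 14.848 Mbps × 7980 s × 1.01 = 119671.9 Mb
Total: 245064.2 Mb = 30633.0 MB.
At 50 Mbps: 245064.2 / 50 = 4901 s ≈ 81.7 minutes.

82 minutes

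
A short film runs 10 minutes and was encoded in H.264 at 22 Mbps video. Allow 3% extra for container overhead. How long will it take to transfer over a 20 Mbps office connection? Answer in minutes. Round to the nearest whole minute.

10 min = 600 s
File: 22.000 Mbps × 600 s = 13200.0 Mb.
With 3% container overhead: ×1.03. → 13596.0 Mb.
At 20 Mbps: 13596.0 / 20 = 679.8 s ≈ 11.3 minutes.

11 minutes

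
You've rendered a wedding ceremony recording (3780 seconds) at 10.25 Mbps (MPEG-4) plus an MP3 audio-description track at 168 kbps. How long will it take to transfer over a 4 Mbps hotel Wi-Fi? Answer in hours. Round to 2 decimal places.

Audio: 168 kbps = 0.168 Mbps.
Total bitrate: 10.418 Mbps.
File: 10.418 Mbps × 3780 s = 39380.0 Mb.
At 4 Mbps: 39380.0 / 4 = 9845.0 s ≈ 2.73 hours.

2.73 hours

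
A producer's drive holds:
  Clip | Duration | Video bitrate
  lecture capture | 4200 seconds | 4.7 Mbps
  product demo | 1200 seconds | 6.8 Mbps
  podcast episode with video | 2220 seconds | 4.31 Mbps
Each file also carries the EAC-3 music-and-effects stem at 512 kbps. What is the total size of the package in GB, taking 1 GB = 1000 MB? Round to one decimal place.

Audio: 512 kbps = 0.512 Mbps.
lecture capture: 5.212 Mbps × 4200 s = 21890.4 Mb
product demo: 7.312 Mbps × 1200 s = 8774.4 Mb
podcast episode with video: 4.822 Mbps × 2220 s = 10704.8 Mb
Total: 41369.6 Mb = 5171.2 MB.
= 5.171 GB.

5.2 GB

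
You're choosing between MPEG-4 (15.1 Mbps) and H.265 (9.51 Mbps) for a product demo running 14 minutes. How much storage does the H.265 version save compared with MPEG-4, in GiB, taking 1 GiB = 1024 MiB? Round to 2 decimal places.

14 min = 840 s
MPEG-4: 15.100 Mbps × 840 s = 12684.0 Mb = 1.477 GiB.
H.265: 9.510 Mbps × 840 s = 7988.4 Mb = 0.930 GiB.
Saving: 1.477 − 0.930 = 0.547 GiB.

0.55 GiB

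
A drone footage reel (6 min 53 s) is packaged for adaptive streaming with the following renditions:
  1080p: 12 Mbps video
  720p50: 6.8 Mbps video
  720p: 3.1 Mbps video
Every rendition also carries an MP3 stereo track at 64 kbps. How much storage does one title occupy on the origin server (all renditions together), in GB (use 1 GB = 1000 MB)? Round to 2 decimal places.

6 min 53 s = 413 s
Audio: 64 kbps = 0.064 Mbps.
Sum of rendition bitrates: (12+0.064) + (6.8+0.064) + (3.1+0.064) = 22.092 Mbps.
× 413 s = 9,124 Mb = 1,140 MB = 1.140 GB.

1.14 GB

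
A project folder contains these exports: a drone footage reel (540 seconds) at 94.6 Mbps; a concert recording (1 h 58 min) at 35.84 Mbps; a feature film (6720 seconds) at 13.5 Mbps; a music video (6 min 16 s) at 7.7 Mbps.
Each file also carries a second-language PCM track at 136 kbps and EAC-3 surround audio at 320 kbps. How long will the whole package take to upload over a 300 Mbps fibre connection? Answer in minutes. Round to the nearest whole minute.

23 minutes

Audio total: 136 + 320 = 456 kbps = 0.456 Mbps.
drone footage reel: 95.056 Mbps × 540 s = 51330.2 Mb
concert recording: 36.296 Mbps × 7080 s = 256975.7 Mb
feature film: 13.956 Mbps × 6720 s = 93784.3 Mb
music video: 8.156 Mbps × 376 s = 3066.7 Mb
Total: 405156.9 Mb = 50644.6 MB.
At 300 Mbps: 405156.9 / 300 = 1351 s ≈ 22.5 minutes.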